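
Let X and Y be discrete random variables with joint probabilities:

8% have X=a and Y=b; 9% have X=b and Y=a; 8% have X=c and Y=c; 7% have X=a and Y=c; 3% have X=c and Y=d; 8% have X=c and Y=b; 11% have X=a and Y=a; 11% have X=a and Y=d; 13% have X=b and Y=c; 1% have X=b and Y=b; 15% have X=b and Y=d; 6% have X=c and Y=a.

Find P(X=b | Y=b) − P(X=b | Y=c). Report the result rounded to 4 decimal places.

P(Y=b) = 0.08 + 0.01 + 0.08 = 0.17; P(X=b | Y=b) = 0.01/0.17 = 0.05882.
P(Y=c) = 0.07 + 0.13 + 0.08 = 0.28; P(X=b | Y=c) = 0.13/0.28 = 0.46429.
Difference = -0.4055.

-0.4055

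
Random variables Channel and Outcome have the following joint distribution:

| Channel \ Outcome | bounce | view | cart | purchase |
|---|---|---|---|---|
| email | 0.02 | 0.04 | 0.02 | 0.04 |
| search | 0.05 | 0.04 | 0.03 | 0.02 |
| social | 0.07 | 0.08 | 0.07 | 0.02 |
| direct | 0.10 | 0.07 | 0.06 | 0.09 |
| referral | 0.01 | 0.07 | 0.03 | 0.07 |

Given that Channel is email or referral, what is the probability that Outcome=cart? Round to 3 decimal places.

0.167

P(Channel=email) = 0.02 + 0.04 + 0.02 + 0.04 = 0.12.
P(Channel=referral) = 0.01 + 0.07 + 0.03 + 0.07 = 0.18.
P(Channel ∈ {email, referral}) = 0.12 + 0.18 = 0.30; P(Outcome=cart, Channel ∈ {email, referral}) = 0.02 + 0.03 = 0.05.
P(Outcome=cart | Channel ∈ {email, referral}) = 0.05/0.30 = 0.167.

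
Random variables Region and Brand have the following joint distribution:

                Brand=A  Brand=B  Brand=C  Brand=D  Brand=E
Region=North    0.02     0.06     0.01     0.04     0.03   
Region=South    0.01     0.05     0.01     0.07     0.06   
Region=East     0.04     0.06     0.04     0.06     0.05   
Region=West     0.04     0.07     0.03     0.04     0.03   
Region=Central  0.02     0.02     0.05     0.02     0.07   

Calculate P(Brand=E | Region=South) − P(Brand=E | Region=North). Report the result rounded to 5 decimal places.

P(Region=South) = 0.01 + 0.05 + 0.01 + 0.07 + 0.06 = 0.20; P(Brand=E | Region=South) = 0.06/0.20 = 0.300000.
P(Region=North) = 0.02 + 0.06 + 0.01 + 0.04 + 0.03 = 0.16; P(Brand=E | Region=North) = 0.03/0.16 = 0.187500.
Difference = 0.11250.

0.11250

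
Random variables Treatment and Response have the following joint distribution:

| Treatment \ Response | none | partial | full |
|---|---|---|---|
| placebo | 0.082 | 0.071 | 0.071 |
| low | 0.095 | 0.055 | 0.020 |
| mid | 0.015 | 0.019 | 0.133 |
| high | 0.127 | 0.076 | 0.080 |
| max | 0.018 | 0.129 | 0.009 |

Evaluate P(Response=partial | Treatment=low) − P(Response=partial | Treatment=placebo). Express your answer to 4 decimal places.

P(Treatment=low) = 0.095 + 0.055 + 0.020 = 0.170; P(Response=partial | Treatment=low) = 0.055/0.170 = 0.32353.
P(Treatment=placebo) = 0.082 + 0.071 + 0.071 = 0.224; P(Response=partial | Treatment=placebo) = 0.071/0.224 = 0.31696.
Difference = 0.0066.

0.0066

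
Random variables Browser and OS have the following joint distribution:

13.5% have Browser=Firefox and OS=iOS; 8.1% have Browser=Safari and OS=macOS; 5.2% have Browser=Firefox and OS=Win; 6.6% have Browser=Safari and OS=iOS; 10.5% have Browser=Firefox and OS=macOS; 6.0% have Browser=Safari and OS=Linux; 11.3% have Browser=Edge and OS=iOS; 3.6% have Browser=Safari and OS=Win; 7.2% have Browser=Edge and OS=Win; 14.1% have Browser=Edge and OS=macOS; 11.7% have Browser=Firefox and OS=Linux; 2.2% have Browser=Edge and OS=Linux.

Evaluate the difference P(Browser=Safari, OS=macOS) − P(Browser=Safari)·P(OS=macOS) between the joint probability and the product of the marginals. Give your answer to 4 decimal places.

0.0015

P(Browser=Safari) = 0.036 + 0.081 + 0.060 + 0.066 = 0.243.
P(OS=macOS) = 0.105 + 0.081 + 0.141 = 0.327.
P(Browser=Safari, OS=macOS) − P(Browser=Safari)P(OS=macOS) = 0.081 − 0.243×0.327 = 0.0015.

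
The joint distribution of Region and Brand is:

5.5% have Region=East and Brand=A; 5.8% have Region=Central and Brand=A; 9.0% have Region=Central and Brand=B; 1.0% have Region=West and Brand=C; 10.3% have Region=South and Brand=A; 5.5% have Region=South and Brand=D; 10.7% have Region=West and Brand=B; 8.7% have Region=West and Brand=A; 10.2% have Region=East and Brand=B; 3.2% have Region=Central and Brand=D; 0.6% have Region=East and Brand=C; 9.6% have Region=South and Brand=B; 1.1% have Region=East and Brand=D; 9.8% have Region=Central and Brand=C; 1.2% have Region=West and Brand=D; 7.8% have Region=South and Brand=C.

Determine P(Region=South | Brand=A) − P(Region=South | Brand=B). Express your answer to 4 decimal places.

P(Brand=A) = 0.103 + 0.055 + 0.087 + 0.058 = 0.303; P(Region=South | Brand=A) = 0.103/0.303 = 0.33993.
P(Brand=B) = 0.096 + 0.102 + 0.107 + 0.090 = 0.395; P(Region=South | Brand=B) = 0.096/0.395 = 0.24304.
Difference = 0.0969.

0.0969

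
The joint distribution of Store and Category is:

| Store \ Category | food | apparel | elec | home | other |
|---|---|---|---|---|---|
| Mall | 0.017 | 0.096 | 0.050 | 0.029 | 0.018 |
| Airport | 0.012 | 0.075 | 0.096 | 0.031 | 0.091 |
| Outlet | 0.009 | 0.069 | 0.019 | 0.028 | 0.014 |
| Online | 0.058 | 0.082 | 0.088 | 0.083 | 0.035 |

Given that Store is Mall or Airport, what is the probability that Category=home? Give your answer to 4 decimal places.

0.1165

P(Store=Mall) = 0.017 + 0.096 + 0.050 + 0.029 + 0.018 = 0.210.
P(Store=Airport) = 0.012 + 0.075 + 0.096 + 0.031 + 0.091 = 0.305.
P(Store ∈ {Mall, Airport}) = 0.210 + 0.305 = 0.515; P(Category=home, Store ∈ {Mall, Airport}) = 0.029 + 0.031 = 0.060.
P(Category=home | Store ∈ {Mall, Airport}) = 0.060/0.515 = 0.1165.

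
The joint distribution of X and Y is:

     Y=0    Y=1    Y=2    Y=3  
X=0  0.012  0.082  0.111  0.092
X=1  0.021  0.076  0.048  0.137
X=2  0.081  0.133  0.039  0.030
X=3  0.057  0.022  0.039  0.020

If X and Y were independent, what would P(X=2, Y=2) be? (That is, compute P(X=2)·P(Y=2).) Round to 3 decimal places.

P(X=2) = 0.081 + 0.133 + 0.039 + 0.030 = 0.283.
P(Y=2) = 0.111 + 0.048 + 0.039 + 0.039 = 0.237.
Product: 0.283 × 0.237 = 0.067.

0.067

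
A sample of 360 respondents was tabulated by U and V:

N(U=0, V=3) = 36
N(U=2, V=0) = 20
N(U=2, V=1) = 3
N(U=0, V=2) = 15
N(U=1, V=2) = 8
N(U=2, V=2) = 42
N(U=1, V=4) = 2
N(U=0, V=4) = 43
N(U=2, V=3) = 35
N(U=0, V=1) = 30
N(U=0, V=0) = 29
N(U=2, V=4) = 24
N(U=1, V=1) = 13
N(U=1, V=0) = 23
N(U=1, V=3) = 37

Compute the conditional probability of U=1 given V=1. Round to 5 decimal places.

Total with V=1: 30 + 13 + 3 = 46.
P(U=1 | V=1) = 13/46 = 0.28261.

0.28261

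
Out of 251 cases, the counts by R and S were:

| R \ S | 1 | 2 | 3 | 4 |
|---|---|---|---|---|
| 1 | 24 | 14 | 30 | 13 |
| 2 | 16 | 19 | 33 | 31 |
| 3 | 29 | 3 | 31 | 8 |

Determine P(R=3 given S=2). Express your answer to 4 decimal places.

0.0833

Total with S=2: 14 + 19 + 3 = 36.
P(R=3 | S=2) = 3/36 = 0.0833.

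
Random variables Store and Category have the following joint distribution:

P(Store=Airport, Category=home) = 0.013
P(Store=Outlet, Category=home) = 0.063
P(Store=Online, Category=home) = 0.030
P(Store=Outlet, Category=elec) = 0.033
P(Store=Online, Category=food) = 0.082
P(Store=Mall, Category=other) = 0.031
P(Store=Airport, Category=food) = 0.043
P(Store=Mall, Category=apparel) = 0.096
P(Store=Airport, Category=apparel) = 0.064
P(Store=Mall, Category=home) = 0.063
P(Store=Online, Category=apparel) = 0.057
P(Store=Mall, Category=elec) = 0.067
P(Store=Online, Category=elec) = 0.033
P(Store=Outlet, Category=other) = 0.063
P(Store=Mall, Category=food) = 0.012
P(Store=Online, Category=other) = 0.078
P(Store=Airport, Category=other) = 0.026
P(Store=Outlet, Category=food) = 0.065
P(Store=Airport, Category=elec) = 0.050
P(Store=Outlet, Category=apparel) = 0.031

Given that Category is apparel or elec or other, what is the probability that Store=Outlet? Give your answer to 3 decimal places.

P(Category=apparel) = 0.096 + 0.064 + 0.031 + 0.057 = 0.248.
P(Category=elec) = 0.067 + 0.050 + 0.033 + 0.033 = 0.183.
P(Category=other) = 0.031 + 0.026 + 0.063 + 0.078 = 0.198.
P(Category ∈ {apparel, elec, other}) = 0.248 + 0.183 + 0.198 = 0.629; P(Store=Outlet, Category ∈ {apparel, elec, other}) = 0.031 + 0.033 + 0.063 = 0.127.
P(Store=Outlet | Category ∈ {apparel, elec, other}) = 0.127/0.629 = 0.202.

0.202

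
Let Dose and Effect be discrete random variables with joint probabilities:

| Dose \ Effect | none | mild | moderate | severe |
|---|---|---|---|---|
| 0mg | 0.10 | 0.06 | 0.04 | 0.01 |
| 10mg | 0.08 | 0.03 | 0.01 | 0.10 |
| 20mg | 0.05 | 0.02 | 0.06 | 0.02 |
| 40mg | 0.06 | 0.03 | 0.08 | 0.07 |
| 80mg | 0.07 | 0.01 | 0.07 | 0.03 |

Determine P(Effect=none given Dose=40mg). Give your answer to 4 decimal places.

0.2500

P(Dose=40mg) = 0.06 + 0.03 + 0.08 + 0.07 = 0.24.
P(Effect=none | Dose=40mg) = 0.06/0.24 = 0.2500.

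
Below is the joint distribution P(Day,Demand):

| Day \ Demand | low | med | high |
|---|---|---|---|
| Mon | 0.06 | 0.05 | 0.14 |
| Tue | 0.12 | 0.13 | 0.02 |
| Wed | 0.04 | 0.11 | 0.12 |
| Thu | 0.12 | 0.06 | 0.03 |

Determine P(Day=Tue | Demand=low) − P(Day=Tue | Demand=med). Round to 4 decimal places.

-0.0185

P(Demand=low) = 0.06 + 0.12 + 0.04 + 0.12 = 0.34; P(Day=Tue | Demand=low) = 0.12/0.34 = 0.35294.
P(Demand=med) = 0.05 + 0.13 + 0.11 + 0.06 = 0.35; P(Day=Tue | Demand=med) = 0.13/0.35 = 0.37143.
Difference = -0.0185.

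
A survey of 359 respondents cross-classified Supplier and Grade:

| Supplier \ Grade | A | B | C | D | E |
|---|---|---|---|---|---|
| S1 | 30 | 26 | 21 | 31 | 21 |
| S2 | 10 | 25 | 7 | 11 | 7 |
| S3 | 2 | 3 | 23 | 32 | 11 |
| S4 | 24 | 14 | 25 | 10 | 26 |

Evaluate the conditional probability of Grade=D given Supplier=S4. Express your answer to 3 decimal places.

Total with Supplier=S4: 24 + 14 + 25 + 10 + 26 = 99.
P(Grade=D | Supplier=S4) = 10/99 = 0.101.

0.101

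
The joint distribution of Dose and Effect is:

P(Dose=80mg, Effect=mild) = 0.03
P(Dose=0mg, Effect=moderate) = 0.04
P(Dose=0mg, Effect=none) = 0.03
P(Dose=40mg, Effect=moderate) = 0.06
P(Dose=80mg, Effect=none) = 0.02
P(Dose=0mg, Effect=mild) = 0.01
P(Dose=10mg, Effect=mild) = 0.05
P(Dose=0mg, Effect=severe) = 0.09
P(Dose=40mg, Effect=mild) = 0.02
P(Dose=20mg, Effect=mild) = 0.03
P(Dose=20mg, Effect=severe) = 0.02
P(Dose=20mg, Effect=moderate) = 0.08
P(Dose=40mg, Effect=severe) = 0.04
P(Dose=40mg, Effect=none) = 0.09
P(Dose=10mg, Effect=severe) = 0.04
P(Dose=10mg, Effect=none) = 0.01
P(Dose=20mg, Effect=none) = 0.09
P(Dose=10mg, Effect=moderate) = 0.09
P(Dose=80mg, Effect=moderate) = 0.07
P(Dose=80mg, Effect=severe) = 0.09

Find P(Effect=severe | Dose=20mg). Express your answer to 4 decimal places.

P(Dose=20mg) = 0.09 + 0.03 + 0.08 + 0.02 = 0.22.
P(Effect=severe | Dose=20mg) = 0.02/0.22 = 0.0909.

0.0909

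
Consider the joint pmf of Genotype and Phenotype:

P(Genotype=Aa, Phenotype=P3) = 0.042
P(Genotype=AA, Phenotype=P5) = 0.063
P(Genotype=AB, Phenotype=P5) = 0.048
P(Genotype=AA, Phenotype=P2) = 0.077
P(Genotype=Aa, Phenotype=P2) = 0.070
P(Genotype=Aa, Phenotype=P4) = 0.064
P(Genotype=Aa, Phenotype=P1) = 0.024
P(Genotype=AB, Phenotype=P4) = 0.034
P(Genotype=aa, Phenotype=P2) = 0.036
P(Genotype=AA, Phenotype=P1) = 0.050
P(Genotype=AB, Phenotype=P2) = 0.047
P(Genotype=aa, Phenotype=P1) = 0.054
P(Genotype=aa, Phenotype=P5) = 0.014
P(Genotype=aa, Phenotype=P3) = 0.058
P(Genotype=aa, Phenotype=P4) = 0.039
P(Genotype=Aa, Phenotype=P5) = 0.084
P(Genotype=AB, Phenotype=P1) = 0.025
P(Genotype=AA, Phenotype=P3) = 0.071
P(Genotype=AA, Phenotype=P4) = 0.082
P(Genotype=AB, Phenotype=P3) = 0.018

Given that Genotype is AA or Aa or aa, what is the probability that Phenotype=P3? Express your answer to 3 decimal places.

0.207

P(Genotype=AA) = 0.050 + 0.077 + 0.071 + 0.082 + 0.063 = 0.343.
P(Genotype=Aa) = 0.024 + 0.070 + 0.042 + 0.064 + 0.084 = 0.284.
P(Genotype=aa) = 0.054 + 0.036 + 0.058 + 0.039 + 0.014 = 0.201.
P(Genotype ∈ {AA, Aa, aa}) = 0.343 + 0.284 + 0.201 = 0.828; P(Phenotype=P3, Genotype ∈ {AA, Aa, aa}) = 0.071 + 0.042 + 0.058 = 0.171.
P(Phenotype=P3 | Genotype ∈ {AA, Aa, aa}) = 0.171/0.828 = 0.207.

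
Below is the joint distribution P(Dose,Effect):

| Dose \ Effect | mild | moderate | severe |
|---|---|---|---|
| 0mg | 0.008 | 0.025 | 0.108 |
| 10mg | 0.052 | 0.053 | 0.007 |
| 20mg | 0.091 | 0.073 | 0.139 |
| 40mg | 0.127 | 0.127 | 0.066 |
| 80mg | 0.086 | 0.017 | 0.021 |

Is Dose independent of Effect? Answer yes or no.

no

P(Dose=0mg) = 0.141 and P(Effect=severe) = 0.341, so their product is 0.04808, but P(Dose=0mg, Effect=severe) = 0.108. Since these differ, Dose and Effect are not independent.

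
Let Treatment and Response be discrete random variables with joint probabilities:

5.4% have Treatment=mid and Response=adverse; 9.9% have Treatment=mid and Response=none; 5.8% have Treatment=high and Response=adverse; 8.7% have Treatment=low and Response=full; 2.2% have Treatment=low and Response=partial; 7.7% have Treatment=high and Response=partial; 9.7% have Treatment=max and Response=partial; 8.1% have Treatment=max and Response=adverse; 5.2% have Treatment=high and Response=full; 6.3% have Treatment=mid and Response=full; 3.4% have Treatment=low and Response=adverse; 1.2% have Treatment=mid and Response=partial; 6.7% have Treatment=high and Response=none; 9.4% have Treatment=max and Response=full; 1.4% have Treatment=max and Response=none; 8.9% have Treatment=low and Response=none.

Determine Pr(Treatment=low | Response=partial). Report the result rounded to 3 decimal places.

0.106

P(Response=partial) = 0.022 + 0.012 + 0.077 + 0.097 = 0.208.
P(Treatment=low | Response=partial) = 0.022/0.208 = 0.106.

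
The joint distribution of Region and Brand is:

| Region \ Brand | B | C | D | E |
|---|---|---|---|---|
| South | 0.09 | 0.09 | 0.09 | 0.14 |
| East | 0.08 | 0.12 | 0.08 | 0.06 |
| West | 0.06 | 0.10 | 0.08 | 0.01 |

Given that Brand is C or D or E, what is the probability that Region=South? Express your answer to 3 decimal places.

0.416

P(Brand=C) = 0.09 + 0.12 + 0.10 = 0.31.
P(Brand=D) = 0.09 + 0.08 + 0.08 = 0.25.
P(Brand=E) = 0.14 + 0.06 + 0.01 = 0.21.
P(Brand ∈ {C, D, E}) = 0.31 + 0.25 + 0.21 = 0.77; P(Region=South, Brand ∈ {C, D, E}) = 0.09 + 0.09 + 0.14 = 0.32.
P(Region=South | Brand ∈ {C, D, E}) = 0.32/0.77 = 0.416.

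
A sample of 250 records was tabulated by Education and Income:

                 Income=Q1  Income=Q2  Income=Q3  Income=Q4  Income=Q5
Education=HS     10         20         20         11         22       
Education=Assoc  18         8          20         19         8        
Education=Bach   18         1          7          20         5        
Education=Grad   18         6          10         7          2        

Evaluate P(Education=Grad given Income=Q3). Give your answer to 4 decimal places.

Total with Income=Q3: 20 + 20 + 7 + 10 = 57.
P(Education=Grad | Income=Q3) = 10/57 = 0.1754.

0.1754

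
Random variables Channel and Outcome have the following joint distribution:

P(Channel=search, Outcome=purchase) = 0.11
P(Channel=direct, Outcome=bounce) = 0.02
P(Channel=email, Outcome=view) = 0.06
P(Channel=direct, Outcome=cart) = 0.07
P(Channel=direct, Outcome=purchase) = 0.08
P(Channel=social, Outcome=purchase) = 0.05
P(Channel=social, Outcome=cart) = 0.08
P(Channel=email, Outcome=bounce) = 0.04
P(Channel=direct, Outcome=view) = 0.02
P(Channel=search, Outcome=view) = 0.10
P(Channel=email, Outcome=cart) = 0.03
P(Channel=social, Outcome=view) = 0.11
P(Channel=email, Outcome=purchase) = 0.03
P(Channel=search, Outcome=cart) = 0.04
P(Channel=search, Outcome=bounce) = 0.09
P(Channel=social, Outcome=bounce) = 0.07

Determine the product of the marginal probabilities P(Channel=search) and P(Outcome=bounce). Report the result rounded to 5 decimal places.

P(Channel=search) = 0.09 + 0.10 + 0.04 + 0.11 = 0.34.
P(Outcome=bounce) = 0.04 + 0.09 + 0.07 + 0.02 = 0.22.
Product: 0.34 × 0.22 = 0.07480.

0.07480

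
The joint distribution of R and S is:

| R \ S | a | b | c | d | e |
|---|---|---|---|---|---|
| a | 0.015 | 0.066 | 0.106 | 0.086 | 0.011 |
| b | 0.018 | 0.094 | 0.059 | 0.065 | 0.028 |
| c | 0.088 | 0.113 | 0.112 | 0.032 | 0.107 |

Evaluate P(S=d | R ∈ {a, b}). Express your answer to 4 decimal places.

P(R=a) = 0.015 + 0.066 + 0.106 + 0.086 + 0.011 = 0.284.
P(R=b) = 0.018 + 0.094 + 0.059 + 0.065 + 0.028 = 0.264.
P(R ∈ {a, b}) = 0.284 + 0.264 = 0.548; P(S=d, R ∈ {a, b}) = 0.086 + 0.065 = 0.151.
P(S=d | R ∈ {a, b}) = 0.151/0.548 = 0.2755.

0.2755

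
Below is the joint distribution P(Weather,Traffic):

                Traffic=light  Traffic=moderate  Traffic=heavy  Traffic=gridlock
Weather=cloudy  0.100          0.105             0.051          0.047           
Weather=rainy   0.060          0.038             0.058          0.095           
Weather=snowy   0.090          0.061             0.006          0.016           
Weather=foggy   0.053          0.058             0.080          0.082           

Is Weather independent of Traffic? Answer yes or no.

no

P(Weather=snowy) = 0.173 and P(Traffic=light) = 0.303, so their product is 0.05242, but P(Weather=snowy, Traffic=light) = 0.090. Since these differ, Weather and Traffic are not independent.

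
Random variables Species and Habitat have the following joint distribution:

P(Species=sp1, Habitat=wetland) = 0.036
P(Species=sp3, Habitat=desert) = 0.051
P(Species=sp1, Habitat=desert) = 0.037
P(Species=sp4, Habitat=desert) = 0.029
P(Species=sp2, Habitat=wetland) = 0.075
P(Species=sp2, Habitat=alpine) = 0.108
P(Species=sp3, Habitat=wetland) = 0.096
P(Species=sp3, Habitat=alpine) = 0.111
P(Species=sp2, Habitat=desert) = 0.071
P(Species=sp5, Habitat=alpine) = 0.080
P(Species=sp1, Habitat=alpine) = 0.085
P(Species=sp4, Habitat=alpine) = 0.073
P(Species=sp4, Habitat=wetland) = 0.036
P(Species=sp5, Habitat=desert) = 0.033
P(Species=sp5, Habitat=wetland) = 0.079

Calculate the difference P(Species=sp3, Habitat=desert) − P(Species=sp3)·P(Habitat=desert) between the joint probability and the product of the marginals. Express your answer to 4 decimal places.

-0.0060

P(Species=sp3) = 0.096 + 0.051 + 0.111 = 0.258.
P(Habitat=desert) = 0.037 + 0.071 + 0.051 + 0.029 + 0.033 = 0.221.
P(Species=sp3, Habitat=desert) − P(Species=sp3)P(Habitat=desert) = 0.051 − 0.258×0.221 = -0.0060.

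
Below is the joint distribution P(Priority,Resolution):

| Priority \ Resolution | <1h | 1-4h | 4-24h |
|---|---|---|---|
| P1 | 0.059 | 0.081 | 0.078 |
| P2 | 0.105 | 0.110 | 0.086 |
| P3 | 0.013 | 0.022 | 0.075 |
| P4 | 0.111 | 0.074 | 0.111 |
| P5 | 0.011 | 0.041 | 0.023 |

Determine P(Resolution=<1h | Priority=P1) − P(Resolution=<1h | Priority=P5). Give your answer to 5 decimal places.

0.12398

P(Priority=P1) = 0.059 + 0.081 + 0.078 = 0.218; P(Resolution=<1h | Priority=P1) = 0.059/0.218 = 0.270642.
P(Priority=P5) = 0.011 + 0.041 + 0.023 = 0.075; P(Resolution=<1h | Priority=P5) = 0.011/0.075 = 0.146667.
Difference = 0.12398.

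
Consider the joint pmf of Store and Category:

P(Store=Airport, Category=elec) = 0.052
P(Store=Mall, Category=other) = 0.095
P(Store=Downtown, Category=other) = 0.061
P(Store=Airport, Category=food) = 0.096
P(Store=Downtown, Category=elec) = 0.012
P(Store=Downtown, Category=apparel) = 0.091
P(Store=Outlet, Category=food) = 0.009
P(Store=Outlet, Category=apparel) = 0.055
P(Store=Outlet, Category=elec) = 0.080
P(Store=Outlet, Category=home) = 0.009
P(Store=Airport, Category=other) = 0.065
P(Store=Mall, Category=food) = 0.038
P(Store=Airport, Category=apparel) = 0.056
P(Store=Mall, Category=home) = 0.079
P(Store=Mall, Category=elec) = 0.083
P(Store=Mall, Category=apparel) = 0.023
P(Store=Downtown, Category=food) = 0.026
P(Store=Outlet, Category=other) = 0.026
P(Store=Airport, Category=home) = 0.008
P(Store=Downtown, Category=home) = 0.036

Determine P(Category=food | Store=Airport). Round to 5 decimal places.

0.34657

P(Store=Airport) = 0.096 + 0.056 + 0.052 + 0.008 + 0.065 = 0.277.
P(Category=food | Store=Airport) = 0.096/0.277 = 0.34657.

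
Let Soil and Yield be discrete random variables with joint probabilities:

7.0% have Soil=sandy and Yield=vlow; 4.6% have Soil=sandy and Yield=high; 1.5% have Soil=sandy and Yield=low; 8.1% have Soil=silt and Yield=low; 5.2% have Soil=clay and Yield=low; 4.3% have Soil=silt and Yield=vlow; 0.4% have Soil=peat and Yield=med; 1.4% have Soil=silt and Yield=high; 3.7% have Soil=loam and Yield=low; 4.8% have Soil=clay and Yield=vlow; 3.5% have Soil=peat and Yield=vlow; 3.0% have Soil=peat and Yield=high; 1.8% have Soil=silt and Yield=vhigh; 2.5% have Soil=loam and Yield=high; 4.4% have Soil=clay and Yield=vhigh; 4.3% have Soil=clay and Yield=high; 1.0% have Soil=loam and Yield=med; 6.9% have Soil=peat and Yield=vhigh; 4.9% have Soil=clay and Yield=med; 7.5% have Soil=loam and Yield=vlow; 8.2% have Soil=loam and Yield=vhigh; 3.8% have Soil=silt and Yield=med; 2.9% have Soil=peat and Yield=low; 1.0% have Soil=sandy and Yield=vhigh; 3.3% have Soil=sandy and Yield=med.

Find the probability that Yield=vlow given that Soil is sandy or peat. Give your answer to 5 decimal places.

P(Soil=sandy) = 0.070 + 0.015 + 0.033 + 0.046 + 0.010 = 0.174.
P(Soil=peat) = 0.035 + 0.029 + 0.004 + 0.030 + 0.069 = 0.167.
P(Soil ∈ {sandy, peat}) = 0.174 + 0.167 = 0.341; P(Yield=vlow, Soil ∈ {sandy, peat}) = 0.070 + 0.035 = 0.105.
P(Yield=vlow | Soil ∈ {sandy, peat}) = 0.105/0.341 = 0.30792.

0.30792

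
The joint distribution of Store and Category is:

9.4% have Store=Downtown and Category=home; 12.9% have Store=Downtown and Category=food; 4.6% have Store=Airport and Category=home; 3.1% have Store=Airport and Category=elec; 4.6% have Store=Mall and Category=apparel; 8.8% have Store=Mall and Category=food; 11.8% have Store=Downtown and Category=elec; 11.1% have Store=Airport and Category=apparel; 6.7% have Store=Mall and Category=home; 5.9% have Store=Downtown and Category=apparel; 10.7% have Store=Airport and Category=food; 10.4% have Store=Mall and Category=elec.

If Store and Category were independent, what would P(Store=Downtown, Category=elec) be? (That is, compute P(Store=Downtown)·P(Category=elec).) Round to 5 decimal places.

0.10120

P(Store=Downtown) = 0.129 + 0.059 + 0.118 + 0.094 = 0.400.
P(Category=elec) = 0.118 + 0.104 + 0.031 = 0.253.
Product: 0.400 × 0.253 = 0.10120.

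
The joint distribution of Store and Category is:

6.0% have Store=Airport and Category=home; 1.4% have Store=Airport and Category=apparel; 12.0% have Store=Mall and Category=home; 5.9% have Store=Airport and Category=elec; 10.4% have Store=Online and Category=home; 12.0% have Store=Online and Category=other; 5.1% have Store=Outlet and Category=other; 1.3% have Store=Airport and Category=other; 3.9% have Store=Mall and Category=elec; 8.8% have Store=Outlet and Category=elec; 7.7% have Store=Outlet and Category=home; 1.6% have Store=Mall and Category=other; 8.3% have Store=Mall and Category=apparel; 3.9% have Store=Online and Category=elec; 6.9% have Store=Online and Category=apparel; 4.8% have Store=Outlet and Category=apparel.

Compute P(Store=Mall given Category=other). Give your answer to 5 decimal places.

0.08000

P(Category=other) = 0.016 + 0.013 + 0.051 + 0.120 = 0.200.
P(Store=Mall | Category=other) = 0.016/0.200 = 0.08000.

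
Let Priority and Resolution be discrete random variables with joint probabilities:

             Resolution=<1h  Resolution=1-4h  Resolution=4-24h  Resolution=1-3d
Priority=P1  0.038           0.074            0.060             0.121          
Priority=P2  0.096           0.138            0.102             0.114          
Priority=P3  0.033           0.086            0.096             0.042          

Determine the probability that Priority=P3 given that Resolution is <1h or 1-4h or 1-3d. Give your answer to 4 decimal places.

P(Resolution=<1h) = 0.038 + 0.096 + 0.033 = 0.167.
P(Resolution=1-4h) = 0.074 + 0.138 + 0.086 = 0.298.
P(Resolution=1-3d) = 0.121 + 0.114 + 0.042 = 0.277.
P(Resolution ∈ {<1h, 1-4h, 1-3d}) = 0.167 + 0.298 + 0.277 = 0.742; P(Priority=P3, Resolution ∈ {<1h, 1-4h, 1-3d}) = 0.033 + 0.086 + 0.042 = 0.161.
P(Priority=P3 | Resolution ∈ {<1h, 1-4h, 1-3d}) = 0.161/0.742 = 0.2170.

0.2170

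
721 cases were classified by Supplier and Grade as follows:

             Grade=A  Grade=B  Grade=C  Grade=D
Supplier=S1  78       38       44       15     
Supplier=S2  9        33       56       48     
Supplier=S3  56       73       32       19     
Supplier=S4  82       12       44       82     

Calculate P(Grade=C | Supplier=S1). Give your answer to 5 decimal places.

Total with Supplier=S1: 78 + 38 + 44 + 15 = 175.
P(Grade=C | Supplier=S1) = 44/175 = 0.25143.

0.25143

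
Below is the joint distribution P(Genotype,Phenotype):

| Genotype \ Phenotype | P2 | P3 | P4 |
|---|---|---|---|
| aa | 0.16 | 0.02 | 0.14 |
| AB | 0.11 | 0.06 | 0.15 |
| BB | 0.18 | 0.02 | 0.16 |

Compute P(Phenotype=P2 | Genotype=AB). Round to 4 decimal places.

P(Genotype=AB) = 0.11 + 0.06 + 0.15 = 0.32.
P(Phenotype=P2 | Genotype=AB) = 0.11/0.32 = 0.3438.

0.3438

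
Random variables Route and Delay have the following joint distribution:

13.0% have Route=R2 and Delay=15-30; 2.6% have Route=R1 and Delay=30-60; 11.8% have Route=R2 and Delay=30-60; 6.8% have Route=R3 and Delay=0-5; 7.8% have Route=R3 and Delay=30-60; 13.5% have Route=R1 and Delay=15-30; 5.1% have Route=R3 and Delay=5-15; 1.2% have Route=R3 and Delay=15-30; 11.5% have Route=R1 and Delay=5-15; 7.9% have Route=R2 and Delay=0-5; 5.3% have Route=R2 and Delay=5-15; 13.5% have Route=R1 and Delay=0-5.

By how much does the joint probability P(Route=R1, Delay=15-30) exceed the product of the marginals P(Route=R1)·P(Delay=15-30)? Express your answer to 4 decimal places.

0.0212

P(Route=R1) = 0.135 + 0.115 + 0.135 + 0.026 = 0.411.
P(Delay=15-30) = 0.135 + 0.130 + 0.012 = 0.277.
P(Route=R1, Delay=15-30) − P(Route=R1)P(Delay=15-30) = 0.135 − 0.411×0.277 = 0.0212.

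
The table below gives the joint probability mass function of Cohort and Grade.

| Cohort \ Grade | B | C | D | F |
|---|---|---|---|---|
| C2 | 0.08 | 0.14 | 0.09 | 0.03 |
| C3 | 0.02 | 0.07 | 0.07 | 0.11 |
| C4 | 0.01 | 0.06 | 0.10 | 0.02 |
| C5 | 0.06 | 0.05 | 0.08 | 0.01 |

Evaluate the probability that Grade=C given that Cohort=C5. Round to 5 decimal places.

P(Cohort=C5) = 0.06 + 0.05 + 0.08 + 0.01 = 0.20.
P(Grade=C | Cohort=C5) = 0.05/0.20 = 0.25000.

0.25000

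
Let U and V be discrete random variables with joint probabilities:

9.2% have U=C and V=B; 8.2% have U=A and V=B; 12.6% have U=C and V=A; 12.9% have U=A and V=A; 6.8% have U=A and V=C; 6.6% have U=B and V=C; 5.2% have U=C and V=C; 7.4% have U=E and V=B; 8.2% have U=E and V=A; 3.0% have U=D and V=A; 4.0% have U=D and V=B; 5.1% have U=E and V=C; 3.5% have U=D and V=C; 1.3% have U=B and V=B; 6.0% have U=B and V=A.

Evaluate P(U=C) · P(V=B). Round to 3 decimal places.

P(U=C) = 0.126 + 0.092 + 0.052 = 0.270.
P(V=B) = 0.082 + 0.013 + 0.092 + 0.040 + 0.074 = 0.301.
Product: 0.270 × 0.301 = 0.081.

0.081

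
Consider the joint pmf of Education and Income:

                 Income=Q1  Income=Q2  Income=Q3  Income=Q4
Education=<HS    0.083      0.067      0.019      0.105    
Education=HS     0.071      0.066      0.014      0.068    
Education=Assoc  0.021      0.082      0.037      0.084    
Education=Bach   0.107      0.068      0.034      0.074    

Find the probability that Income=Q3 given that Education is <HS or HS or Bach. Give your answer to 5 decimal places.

0.08634

P(Education=<HS) = 0.083 + 0.067 + 0.019 + 0.105 = 0.274.
P(Education=HS) = 0.071 + 0.066 + 0.014 + 0.068 = 0.219.
P(Education=Bach) = 0.107 + 0.068 + 0.034 + 0.074 = 0.283.
P(Education ∈ {<HS, HS, Bach}) = 0.274 + 0.219 + 0.283 = 0.776; P(Income=Q3, Education ∈ {<HS, HS, Bach}) = 0.019 + 0.014 + 0.034 = 0.067.
P(Income=Q3 | Education ∈ {<HS, HS, Bach}) = 0.067/0.776 = 0.08634.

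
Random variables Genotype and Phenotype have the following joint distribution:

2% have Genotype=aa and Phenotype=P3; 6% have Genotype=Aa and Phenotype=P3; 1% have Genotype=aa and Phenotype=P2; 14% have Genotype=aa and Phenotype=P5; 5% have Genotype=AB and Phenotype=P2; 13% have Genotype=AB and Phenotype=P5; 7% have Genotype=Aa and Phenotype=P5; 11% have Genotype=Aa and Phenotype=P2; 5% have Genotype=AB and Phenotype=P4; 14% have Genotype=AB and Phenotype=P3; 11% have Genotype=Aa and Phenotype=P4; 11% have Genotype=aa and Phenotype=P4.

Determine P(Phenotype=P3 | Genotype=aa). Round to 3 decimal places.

P(Genotype=aa) = 0.01 + 0.02 + 0.11 + 0.14 = 0.28.
P(Phenotype=P3 | Genotype=aa) = 0.02/0.28 = 0.071.

0.071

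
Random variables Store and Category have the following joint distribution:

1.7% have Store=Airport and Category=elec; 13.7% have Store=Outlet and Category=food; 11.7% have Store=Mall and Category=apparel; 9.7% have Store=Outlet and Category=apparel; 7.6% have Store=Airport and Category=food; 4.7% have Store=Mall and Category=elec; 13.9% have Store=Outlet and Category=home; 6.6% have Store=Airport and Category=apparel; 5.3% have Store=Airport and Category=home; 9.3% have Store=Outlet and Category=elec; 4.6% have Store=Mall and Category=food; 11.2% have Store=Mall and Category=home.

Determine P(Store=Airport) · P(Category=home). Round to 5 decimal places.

0.06445

P(Store=Airport) = 0.076 + 0.066 + 0.017 + 0.053 = 0.212.
P(Category=home) = 0.112 + 0.053 + 0.139 = 0.304.
Product: 0.212 × 0.304 = 0.06445.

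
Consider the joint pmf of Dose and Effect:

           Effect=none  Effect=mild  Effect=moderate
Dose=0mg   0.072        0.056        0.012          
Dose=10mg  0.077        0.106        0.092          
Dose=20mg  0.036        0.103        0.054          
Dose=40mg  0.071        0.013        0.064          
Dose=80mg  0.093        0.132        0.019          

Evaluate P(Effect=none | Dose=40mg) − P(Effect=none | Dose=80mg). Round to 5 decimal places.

P(Dose=40mg) = 0.071 + 0.013 + 0.064 = 0.148; P(Effect=none | Dose=40mg) = 0.071/0.148 = 0.479730.
P(Dose=80mg) = 0.093 + 0.132 + 0.019 = 0.244; P(Effect=none | Dose=80mg) = 0.093/0.244 = 0.381148.
Difference = 0.09858.

0.09858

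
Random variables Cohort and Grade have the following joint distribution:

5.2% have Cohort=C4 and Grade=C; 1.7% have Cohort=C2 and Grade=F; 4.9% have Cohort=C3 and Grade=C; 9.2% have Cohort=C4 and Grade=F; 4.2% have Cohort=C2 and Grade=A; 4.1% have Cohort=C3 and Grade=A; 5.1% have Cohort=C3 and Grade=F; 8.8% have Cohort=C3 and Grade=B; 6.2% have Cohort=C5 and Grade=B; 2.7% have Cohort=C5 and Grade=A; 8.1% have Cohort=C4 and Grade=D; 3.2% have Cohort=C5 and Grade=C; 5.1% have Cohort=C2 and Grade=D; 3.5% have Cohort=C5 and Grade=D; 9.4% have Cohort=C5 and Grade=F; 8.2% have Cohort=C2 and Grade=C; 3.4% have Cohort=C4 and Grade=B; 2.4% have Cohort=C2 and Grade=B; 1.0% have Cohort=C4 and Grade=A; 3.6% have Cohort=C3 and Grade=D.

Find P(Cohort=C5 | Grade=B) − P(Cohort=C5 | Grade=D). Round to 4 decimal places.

0.1257

P(Grade=B) = 0.024 + 0.088 + 0.034 + 0.062 = 0.208; P(Cohort=C5 | Grade=B) = 0.062/0.208 = 0.29808.
P(Grade=D) = 0.051 + 0.036 + 0.081 + 0.035 = 0.203; P(Cohort=C5 | Grade=D) = 0.035/0.203 = 0.17241.
Difference = 0.1257.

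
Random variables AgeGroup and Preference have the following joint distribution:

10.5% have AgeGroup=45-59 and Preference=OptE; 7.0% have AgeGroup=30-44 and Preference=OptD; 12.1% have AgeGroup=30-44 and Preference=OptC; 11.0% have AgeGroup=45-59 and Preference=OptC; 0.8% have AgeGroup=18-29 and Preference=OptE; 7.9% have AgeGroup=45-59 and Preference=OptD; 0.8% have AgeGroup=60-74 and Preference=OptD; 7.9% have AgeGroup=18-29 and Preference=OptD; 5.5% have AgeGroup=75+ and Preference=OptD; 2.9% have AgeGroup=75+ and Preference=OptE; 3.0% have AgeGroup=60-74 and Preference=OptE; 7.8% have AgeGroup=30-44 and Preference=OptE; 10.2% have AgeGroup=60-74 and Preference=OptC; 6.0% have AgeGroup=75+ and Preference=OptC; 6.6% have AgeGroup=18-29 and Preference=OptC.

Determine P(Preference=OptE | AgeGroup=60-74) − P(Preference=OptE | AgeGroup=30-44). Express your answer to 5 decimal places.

P(AgeGroup=60-74) = 0.102 + 0.008 + 0.030 = 0.140; P(Preference=OptE | AgeGroup=60-74) = 0.030/0.140 = 0.214286.
P(AgeGroup=30-44) = 0.121 + 0.070 + 0.078 = 0.269; P(Preference=OptE | AgeGroup=30-44) = 0.078/0.269 = 0.289963.
Difference = -0.07568.

-0.07568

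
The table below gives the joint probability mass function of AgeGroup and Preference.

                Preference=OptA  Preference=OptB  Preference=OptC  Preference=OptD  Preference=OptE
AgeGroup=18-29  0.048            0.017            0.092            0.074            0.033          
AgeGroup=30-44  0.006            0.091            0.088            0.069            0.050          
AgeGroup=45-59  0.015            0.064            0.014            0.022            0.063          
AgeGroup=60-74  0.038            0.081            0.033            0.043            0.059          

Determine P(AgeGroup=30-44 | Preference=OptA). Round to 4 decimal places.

P(Preference=OptA) = 0.048 + 0.006 + 0.015 + 0.038 = 0.107.
P(AgeGroup=30-44 | Preference=OptA) = 0.006/0.107 = 0.0561.

0.0561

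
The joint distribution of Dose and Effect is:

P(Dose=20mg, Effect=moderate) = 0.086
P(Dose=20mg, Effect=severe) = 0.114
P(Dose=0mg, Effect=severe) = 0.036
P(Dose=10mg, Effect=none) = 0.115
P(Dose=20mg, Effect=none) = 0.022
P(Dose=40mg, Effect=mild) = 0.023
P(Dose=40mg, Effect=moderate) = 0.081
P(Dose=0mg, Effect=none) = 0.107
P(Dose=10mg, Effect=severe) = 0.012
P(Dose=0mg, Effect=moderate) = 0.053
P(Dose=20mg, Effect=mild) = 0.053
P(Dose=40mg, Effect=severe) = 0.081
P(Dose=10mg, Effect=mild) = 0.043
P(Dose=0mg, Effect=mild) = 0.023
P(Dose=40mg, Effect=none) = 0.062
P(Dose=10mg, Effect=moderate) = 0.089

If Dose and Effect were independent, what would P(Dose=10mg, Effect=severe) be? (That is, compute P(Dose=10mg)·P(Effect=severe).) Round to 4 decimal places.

P(Dose=10mg) = 0.115 + 0.043 + 0.089 + 0.012 = 0.259.
P(Effect=severe) = 0.036 + 0.012 + 0.114 + 0.081 = 0.243.
Product: 0.259 × 0.243 = 0.0629.

0.0629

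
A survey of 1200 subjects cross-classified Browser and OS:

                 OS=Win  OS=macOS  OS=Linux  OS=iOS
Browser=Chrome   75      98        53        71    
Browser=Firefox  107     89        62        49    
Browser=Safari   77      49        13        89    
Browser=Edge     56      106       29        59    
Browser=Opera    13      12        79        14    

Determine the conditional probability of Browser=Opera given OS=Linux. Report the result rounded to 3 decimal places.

Total with OS=Linux: 53 + 62 + 13 + 29 + 79 = 236.
P(Browser=Opera | OS=Linux) = 79/236 = 0.335.

0.335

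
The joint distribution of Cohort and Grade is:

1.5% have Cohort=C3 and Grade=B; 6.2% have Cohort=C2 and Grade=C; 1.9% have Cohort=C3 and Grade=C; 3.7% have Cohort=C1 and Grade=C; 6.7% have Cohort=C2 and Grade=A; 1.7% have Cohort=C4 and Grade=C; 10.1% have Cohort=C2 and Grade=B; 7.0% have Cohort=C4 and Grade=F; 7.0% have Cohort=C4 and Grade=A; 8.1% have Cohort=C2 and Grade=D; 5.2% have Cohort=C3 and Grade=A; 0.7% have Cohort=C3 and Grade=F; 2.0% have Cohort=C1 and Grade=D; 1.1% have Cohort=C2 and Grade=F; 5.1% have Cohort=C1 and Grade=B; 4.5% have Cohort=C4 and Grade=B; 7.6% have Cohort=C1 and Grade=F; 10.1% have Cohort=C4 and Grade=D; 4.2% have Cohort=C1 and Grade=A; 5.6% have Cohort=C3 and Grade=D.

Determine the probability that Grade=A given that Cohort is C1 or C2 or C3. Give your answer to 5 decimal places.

0.23099

P(Cohort=C1) = 0.042 + 0.051 + 0.037 + 0.020 + 0.076 = 0.226.
P(Cohort=C2) = 0.067 + 0.101 + 0.062 + 0.081 + 0.011 = 0.322.
P(Cohort=C3) = 0.052 + 0.015 + 0.019 + 0.056 + 0.007 = 0.149.
P(Cohort ∈ {C1, C2, C3}) = 0.226 + 0.322 + 0.149 = 0.697; P(Grade=A, Cohort ∈ {C1, C2, C3}) = 0.042 + 0.067 + 0.052 = 0.161.
P(Grade=A | Cohort ∈ {C1, C2, C3}) = 0.161/0.697 = 0.23099.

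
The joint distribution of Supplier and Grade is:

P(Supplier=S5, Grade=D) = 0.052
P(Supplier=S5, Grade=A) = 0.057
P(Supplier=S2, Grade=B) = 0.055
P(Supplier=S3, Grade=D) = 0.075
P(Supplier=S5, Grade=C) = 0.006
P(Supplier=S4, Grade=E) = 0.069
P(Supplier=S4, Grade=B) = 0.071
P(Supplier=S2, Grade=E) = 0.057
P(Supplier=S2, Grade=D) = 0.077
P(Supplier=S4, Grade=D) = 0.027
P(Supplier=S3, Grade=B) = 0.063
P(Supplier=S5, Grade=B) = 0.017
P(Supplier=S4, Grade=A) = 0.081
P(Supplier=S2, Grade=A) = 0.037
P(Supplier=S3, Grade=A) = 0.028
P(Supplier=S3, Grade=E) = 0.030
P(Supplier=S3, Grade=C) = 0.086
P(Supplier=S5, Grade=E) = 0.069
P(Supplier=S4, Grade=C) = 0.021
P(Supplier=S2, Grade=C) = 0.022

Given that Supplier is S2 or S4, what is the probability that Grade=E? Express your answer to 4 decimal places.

P(Supplier=S2) = 0.037 + 0.055 + 0.022 + 0.077 + 0.057 = 0.248.
P(Supplier=S4) = 0.081 + 0.071 + 0.021 + 0.027 + 0.069 = 0.269.
P(Supplier ∈ {S2, S4}) = 0.248 + 0.269 = 0.517; P(Grade=E, Supplier ∈ {S2, S4}) = 0.057 + 0.069 = 0.126.
P(Grade=E | Supplier ∈ {S2, S4}) = 0.126/0.517 = 0.2437.

0.2437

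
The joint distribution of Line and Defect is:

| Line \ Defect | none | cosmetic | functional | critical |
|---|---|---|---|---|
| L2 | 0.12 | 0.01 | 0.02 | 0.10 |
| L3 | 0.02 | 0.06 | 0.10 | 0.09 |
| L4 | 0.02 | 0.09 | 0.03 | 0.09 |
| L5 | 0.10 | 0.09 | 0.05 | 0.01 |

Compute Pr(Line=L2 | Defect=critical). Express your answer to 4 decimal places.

0.3448

P(Defect=critical) = 0.10 + 0.09 + 0.09 + 0.01 = 0.29.
P(Line=L2 | Defect=critical) = 0.10/0.29 = 0.3448.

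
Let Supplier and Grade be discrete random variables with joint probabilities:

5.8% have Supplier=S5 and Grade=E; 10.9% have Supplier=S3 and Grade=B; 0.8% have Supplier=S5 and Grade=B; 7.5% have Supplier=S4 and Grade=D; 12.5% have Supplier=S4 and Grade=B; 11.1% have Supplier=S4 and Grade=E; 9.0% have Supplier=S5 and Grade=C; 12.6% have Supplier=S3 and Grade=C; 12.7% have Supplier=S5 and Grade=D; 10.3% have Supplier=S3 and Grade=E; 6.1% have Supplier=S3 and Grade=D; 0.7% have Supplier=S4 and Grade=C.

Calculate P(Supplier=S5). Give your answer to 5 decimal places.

0.28300

P(Supplier=S5) = 0.008 + 0.090 + 0.127 + 0.058 = 0.283.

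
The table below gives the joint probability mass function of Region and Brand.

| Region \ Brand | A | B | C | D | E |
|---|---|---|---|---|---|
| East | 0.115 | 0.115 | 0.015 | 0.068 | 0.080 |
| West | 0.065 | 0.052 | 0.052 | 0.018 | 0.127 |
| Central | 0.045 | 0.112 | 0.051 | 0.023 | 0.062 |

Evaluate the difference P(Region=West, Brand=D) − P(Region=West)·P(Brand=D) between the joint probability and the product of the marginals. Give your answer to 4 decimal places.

P(Region=West) = 0.065 + 0.052 + 0.052 + 0.018 + 0.127 = 0.314.
P(Brand=D) = 0.068 + 0.018 + 0.023 = 0.109.
P(Region=West, Brand=D) − P(Region=West)P(Brand=D) = 0.018 − 0.314×0.109 = -0.0162.

-0.0162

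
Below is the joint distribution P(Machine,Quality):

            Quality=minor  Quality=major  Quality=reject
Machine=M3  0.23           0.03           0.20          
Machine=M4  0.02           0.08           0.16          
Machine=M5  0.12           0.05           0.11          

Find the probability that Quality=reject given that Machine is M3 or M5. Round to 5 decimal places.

P(Machine=M3) = 0.23 + 0.03 + 0.20 = 0.46.
P(Machine=M5) = 0.12 + 0.05 + 0.11 = 0.28.
P(Machine ∈ {M3, M5}) = 0.46 + 0.28 = 0.74; P(Quality=reject, Machine ∈ {M3, M5}) = 0.20 + 0.11 = 0.31.
P(Quality=reject | Machine ∈ {M3, M5}) = 0.31/0.74 = 0.41892.

0.41892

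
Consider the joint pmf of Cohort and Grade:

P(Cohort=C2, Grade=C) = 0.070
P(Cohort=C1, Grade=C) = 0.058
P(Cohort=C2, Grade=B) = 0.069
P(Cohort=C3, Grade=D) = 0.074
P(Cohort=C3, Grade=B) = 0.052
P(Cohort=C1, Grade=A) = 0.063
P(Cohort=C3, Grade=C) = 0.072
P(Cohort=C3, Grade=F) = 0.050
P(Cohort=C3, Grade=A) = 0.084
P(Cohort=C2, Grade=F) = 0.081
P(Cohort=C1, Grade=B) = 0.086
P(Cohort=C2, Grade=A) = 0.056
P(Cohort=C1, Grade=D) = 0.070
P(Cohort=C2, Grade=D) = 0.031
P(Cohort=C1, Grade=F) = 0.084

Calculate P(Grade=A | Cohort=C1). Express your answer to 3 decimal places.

P(Cohort=C1) = 0.063 + 0.086 + 0.058 + 0.070 + 0.084 = 0.361.
P(Grade=A | Cohort=C1) = 0.063/0.361 = 0.175.

0.175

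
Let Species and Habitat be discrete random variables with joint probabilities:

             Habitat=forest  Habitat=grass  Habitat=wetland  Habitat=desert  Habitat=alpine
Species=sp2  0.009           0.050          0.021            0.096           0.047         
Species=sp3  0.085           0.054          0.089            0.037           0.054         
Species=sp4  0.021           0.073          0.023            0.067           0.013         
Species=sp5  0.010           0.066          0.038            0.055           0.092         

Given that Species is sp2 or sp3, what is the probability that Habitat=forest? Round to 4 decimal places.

P(Species=sp2) = 0.009 + 0.050 + 0.021 + 0.096 + 0.047 = 0.223.
P(Species=sp3) = 0.085 + 0.054 + 0.089 + 0.037 + 0.054 = 0.319.
P(Species ∈ {sp2, sp3}) = 0.223 + 0.319 = 0.542; P(Habitat=forest, Species ∈ {sp2, sp3}) = 0.009 + 0.085 = 0.094.
P(Habitat=forest | Species ∈ {sp2, sp3}) = 0.094/0.542 = 0.1734.

0.1734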